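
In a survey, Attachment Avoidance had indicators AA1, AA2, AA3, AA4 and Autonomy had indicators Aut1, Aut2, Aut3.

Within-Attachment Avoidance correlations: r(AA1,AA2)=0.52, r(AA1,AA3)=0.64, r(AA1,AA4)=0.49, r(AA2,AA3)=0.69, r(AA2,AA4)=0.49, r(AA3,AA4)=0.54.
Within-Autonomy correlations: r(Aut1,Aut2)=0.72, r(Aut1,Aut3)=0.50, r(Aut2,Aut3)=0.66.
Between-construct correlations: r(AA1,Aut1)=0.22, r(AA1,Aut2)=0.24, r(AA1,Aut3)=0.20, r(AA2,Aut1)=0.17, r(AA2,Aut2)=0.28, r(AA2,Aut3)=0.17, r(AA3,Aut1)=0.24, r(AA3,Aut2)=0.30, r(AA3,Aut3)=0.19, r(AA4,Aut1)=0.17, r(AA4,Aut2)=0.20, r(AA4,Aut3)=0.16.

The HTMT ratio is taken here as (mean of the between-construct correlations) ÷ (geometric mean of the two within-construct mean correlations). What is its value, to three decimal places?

0.357

Mean between = 2.54/12 = 0.2117.
Mean within-AA = 3.37/6 = 0.5617; mean within-Aut = 1.88/3 = 0.6267.
Geometric mean = √(0.5617 × 0.6267) = 0.5933.
HTMT = 0.2117 / 0.5933 = 0.357.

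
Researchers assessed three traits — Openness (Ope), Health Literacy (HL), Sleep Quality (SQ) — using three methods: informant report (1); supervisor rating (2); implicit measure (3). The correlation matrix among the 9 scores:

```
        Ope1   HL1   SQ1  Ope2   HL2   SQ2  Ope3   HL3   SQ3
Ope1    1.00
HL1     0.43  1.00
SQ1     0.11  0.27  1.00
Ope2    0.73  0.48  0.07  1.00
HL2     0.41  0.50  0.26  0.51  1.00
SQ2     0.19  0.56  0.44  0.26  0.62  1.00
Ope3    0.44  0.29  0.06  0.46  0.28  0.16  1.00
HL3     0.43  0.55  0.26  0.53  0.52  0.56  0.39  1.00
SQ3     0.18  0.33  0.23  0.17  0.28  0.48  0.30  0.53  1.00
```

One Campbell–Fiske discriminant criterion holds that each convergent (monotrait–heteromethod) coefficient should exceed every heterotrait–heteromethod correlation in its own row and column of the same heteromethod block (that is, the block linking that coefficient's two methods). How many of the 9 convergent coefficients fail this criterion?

Convergent coefficients and their comparison sets:
Ope (methods 1·2): 0.73 vs {0.41, 0.48, 0.19, 0.07} → pass.
Ope (methods 1·3): 0.44 vs {0.43, 0.29, 0.18, 0.06} → pass.
Ope (methods 2·3): 0.46 vs {0.53, 0.28, 0.17, 0.16} → fail.
HL (methods 1·2): 0.50 vs {0.48, 0.41, 0.56, 0.26} → fail.
HL (methods 1·3): 0.55 vs {0.29, 0.43, 0.33, 0.26} → pass.
HL (methods 2·3): 0.52 vs {0.28, 0.53, 0.28, 0.56} → fail.
SQ (methods 1·2): 0.44 vs {0.07, 0.19, 0.26, 0.56} → fail.
SQ (methods 1·3): 0.23 vs {0.06, 0.18, 0.26, 0.33} → fail.
SQ (methods 2·3): 0.48 vs {0.16, 0.17, 0.56, 0.28} → fail.
6 of 9 fail.

6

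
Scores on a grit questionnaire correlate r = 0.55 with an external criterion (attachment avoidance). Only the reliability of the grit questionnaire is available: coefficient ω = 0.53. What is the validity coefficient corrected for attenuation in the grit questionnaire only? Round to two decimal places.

Single correction: r_c = r_obs / √r_xx = 0.55 / √0.53 = 0.55 / 0.7280 ≈ 0.76.

0.76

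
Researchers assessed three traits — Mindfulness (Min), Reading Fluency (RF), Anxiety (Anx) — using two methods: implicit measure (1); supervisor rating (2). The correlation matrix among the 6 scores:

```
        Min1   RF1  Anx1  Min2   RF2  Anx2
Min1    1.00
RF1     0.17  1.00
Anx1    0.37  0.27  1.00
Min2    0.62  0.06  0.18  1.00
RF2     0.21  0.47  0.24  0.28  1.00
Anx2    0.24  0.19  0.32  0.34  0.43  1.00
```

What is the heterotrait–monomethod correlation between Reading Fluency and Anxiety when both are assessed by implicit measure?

0.27

Different traits, same method: r(RF1, Anx1) = 0.27.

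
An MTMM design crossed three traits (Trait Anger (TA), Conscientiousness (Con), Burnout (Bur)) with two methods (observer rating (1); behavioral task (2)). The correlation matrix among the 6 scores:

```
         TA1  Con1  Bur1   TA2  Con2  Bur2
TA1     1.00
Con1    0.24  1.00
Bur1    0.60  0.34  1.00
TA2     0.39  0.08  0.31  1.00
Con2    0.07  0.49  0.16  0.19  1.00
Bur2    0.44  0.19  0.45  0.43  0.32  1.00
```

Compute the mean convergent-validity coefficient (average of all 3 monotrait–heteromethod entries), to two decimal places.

0.44

Convergent values: 0.39, 0.49, 0.45; mean = 1.33/3 = 0.44.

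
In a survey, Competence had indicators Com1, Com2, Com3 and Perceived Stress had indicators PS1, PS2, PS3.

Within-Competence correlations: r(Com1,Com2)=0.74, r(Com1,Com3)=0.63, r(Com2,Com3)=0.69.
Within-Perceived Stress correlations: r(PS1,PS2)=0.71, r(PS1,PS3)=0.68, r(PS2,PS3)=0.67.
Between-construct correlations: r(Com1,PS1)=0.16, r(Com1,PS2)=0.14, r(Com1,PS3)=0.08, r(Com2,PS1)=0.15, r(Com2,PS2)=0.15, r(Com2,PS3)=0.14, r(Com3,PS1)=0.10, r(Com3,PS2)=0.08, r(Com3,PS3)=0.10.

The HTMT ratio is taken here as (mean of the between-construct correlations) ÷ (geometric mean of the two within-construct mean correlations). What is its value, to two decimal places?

0.18

Mean heterotrait r = 1.10/9 = 0.1222.
Mean within-Com = 2.06/3 = 0.6867; mean within-PS = 2.06/3 = 0.6867.
Geometric mean = √(0.6867 × 0.6867) = 0.6867.
HTMT = 0.1222 / 0.6867 = 0.18.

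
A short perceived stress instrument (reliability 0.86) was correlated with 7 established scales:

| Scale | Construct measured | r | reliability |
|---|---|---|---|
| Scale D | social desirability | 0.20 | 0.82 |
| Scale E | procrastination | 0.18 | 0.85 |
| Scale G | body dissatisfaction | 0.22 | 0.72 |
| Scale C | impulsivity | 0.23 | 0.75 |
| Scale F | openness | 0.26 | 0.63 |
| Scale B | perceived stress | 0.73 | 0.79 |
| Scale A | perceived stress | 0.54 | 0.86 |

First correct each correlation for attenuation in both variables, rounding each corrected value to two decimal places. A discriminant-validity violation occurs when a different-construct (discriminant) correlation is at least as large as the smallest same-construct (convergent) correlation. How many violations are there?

Disattenuated r (r / √(r_scale · r_new)):
  Scale D (disc): 0.20 / √(0.82·0.86) = 0.24
  Scale E (disc): 0.18 / √(0.85·0.86) = 0.21
  Scale G (disc): 0.22 / √(0.72·0.86) = 0.28
  Scale C (disc): 0.23 / √(0.75·0.86) = 0.29
  Scale F (disc): 0.26 / √(0.63·0.86) = 0.35
  Scale B (conv): 0.73 / √(0.79·0.86) = 0.89
  Scale A (conv): 0.54 / √(0.86·0.86) = 0.63
Smallest convergent = 0.63. Discriminant values: 0.24, 0.21, 0.28, 0.29, 0.35; count ≥ 0.63 → 0.

0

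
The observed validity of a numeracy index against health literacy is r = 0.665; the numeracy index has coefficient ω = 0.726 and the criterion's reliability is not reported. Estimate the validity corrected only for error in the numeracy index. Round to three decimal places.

0.780

Single correction: r_c = r_obs / √r_xx = 0.665 / √0.726 = 0.665 / 0.8521 ≈ 0.780.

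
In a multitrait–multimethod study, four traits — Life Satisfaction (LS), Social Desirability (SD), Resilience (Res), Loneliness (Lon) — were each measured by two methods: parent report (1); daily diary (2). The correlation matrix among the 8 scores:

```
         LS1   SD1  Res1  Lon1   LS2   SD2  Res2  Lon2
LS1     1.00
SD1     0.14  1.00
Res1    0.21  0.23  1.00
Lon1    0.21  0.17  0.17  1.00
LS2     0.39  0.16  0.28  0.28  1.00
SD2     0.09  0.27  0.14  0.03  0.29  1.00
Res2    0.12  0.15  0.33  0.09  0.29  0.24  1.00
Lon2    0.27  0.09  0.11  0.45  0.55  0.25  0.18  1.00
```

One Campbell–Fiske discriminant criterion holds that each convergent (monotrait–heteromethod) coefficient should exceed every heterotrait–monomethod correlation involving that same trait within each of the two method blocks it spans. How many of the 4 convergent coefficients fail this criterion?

Convergent coefficients and their comparison sets:
LS (methods 1·2): 0.39 vs {0.14, 0.29, 0.21, 0.29, 0.21, 0.55} → fail.
SD (methods 1·2): 0.27 vs {0.14, 0.29, 0.23, 0.24, 0.17, 0.25} → fail.
Res (methods 1·2): 0.33 vs {0.21, 0.29, 0.23, 0.24, 0.17, 0.18} → pass.
Lon (methods 1·2): 0.45 vs {0.21, 0.55, 0.17, 0.25, 0.17, 0.18} → fail.
3 of 4 fail.

3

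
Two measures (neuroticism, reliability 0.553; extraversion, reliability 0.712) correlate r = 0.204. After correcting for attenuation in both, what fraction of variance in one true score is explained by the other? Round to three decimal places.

0.106

Disattenuated r = 0.204 / √(0.553 × 0.712) = 0.204 / 0.6275 = 0.3251.
Shared true-score variance = 0.3251² = 0.1057 ≈ 0.106.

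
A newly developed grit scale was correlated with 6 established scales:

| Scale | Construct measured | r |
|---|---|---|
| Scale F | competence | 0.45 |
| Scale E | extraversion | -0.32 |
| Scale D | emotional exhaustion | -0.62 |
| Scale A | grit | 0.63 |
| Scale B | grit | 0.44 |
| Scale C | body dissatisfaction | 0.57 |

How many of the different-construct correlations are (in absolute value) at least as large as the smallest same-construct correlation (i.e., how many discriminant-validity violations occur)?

Convergent (same construct = grit): Scale A, Scale B.
Smallest convergent = 0.44. Discriminant |r|: 0.45, 0.32, 0.62, 0.57; count ≥ 0.44 → 3.

3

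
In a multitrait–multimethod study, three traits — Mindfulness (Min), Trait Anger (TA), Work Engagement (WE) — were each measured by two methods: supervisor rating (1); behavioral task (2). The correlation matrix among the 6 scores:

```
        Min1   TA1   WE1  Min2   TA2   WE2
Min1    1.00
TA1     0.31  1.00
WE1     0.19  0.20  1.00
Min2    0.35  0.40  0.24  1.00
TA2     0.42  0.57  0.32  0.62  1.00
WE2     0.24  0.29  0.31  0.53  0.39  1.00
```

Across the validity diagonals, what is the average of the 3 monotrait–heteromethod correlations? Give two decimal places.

Convergent values: 0.35, 0.57, 0.31; mean = 1.23/3 = 0.41.

0.41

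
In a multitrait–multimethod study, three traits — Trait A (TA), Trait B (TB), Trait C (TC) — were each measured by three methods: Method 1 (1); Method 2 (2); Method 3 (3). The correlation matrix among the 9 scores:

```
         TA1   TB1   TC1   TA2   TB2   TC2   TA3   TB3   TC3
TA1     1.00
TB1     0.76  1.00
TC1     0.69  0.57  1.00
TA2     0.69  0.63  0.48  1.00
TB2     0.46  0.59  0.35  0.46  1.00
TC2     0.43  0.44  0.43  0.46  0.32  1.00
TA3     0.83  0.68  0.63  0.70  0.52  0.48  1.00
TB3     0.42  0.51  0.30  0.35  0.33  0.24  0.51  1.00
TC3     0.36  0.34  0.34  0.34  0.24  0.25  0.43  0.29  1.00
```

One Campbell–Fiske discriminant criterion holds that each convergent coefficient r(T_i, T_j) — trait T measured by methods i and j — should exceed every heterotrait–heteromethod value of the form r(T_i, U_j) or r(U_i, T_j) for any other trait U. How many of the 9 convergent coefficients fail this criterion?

Convergent coefficients and their comparison sets:
TA (methods 1·2): 0.69 vs {0.46, 0.63, 0.43, 0.48} → pass.
TA (methods 1·3): 0.83 vs {0.42, 0.68, 0.36, 0.63} → pass.
TA (methods 2·3): 0.70 vs {0.35, 0.52, 0.34, 0.48} → pass.
TB (methods 1·2): 0.59 vs {0.63, 0.46, 0.44, 0.35} → fail.
TB (methods 1·3): 0.51 vs {0.68, 0.42, 0.34, 0.30} → fail.
TB (methods 2·3): 0.33 vs {0.52, 0.35, 0.24, 0.24} → fail.
TC (methods 1·2): 0.43 vs {0.48, 0.43, 0.35, 0.44} → fail.
TC (methods 1·3): 0.34 vs {0.63, 0.36, 0.30, 0.34} → fail.
TC (methods 2·3): 0.25 vs {0.48, 0.34, 0.24, 0.24} → fail.
6 of 9 fail.

6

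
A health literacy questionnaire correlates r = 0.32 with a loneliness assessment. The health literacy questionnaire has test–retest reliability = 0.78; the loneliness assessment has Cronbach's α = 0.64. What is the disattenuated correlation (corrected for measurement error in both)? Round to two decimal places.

r_true = r_obs / √(r_xx · r_yy) = 0.32 / √(0.78 × 0.64) = 0.32 / √0.4992 = 0.32 / 0.7065 ≈ 0.45.

0.45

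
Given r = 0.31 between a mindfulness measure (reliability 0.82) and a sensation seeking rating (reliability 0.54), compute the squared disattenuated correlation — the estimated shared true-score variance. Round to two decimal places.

0.22

Disattenuated r = 0.31 / √(0.82 × 0.54) = 0.31 / 0.6654 = 0.4659.
Shared true-score variance = 0.4659² = 0.2171 ≈ 0.22.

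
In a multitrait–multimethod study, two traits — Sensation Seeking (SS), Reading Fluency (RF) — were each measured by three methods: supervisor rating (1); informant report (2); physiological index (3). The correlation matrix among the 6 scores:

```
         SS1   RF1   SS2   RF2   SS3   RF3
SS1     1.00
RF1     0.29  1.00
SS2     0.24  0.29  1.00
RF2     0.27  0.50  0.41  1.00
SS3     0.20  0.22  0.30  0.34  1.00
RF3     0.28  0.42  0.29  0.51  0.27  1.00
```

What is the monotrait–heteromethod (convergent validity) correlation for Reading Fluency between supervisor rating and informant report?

0.50

Same trait (RF), different methods: r(RF1, RF2) = 0.50.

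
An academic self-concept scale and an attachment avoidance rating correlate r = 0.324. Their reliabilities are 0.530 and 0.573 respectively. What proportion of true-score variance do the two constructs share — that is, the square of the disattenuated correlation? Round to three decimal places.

Disattenuated r = 0.324 / √(0.530 × 0.573) = 0.324 / 0.5511 = 0.5879.
Shared true-score variance = 0.5879² = 0.3456 ≈ 0.346.

0.346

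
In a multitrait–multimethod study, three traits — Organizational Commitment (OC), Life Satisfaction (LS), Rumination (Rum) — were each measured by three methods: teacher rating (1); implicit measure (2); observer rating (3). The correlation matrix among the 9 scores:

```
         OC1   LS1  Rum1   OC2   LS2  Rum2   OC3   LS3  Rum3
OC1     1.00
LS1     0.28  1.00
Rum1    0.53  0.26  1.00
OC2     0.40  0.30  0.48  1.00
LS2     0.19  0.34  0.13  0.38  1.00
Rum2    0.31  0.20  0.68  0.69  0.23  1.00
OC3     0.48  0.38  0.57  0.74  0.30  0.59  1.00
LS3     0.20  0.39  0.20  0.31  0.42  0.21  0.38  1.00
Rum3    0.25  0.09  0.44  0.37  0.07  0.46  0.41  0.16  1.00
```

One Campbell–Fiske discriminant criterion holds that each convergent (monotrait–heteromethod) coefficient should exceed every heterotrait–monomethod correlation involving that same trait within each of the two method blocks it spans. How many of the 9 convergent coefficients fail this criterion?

6

Each convergent coefficient versus the relevant comparison correlations:
OC (methods 1·2): 0.40 vs {0.28, 0.38, 0.53, 0.69} → fail.
OC (methods 1·3): 0.48 vs {0.28, 0.38, 0.53, 0.41} → fail.
OC (methods 2·3): 0.74 vs {0.38, 0.38, 0.69, 0.41} → pass.
LS (methods 1·2): 0.34 vs {0.28, 0.38, 0.26, 0.23} → fail.
LS (methods 1·3): 0.39 vs {0.28, 0.38, 0.26, 0.16} → pass.
LS (methods 2·3): 0.42 vs {0.38, 0.38, 0.23, 0.16} → pass.
Rum (methods 1·2): 0.68 vs {0.53, 0.69, 0.26, 0.23} → fail.
Rum (methods 1·3): 0.44 vs {0.53, 0.41, 0.26, 0.16} → fail.
Rum (methods 2·3): 0.46 vs {0.69, 0.41, 0.23, 0.16} → fail.
6 of 9 fail.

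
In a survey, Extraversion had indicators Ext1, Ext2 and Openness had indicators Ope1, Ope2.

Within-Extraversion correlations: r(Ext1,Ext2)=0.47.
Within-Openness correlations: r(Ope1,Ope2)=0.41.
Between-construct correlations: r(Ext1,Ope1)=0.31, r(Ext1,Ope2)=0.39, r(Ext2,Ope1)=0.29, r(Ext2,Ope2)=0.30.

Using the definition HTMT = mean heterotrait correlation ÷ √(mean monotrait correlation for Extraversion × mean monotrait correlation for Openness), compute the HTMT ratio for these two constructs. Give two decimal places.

0.73

Between-construct mean = 1.29/4 = 0.3225.
Mean within-Ext = 0.47/1 = 0.4700; mean within-Ope = 0.41/1 = 0.4100.
Geometric mean = √(0.4700 × 0.4100) = 0.4390.
HTMT = 0.3225 / 0.4390 = 0.73.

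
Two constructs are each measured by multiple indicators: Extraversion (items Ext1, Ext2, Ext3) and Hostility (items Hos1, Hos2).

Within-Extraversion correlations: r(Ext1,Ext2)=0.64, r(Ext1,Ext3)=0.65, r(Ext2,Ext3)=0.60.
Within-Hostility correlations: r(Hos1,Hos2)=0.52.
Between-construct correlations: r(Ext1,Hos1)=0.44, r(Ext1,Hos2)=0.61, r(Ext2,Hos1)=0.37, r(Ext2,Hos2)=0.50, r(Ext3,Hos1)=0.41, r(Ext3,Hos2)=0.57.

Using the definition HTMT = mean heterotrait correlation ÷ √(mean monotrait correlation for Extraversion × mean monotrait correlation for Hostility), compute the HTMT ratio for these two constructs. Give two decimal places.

0.84

Mean heterotrait r = 2.90/6 = 0.4833.
Mean within-Ext = 1.89/3 = 0.6300; mean within-Hos = 0.52/1 = 0.5200.
Geometric mean = √(0.6300 × 0.5200) = 0.5724.
HTMT = 0.4833 / 0.5724 = 0.84.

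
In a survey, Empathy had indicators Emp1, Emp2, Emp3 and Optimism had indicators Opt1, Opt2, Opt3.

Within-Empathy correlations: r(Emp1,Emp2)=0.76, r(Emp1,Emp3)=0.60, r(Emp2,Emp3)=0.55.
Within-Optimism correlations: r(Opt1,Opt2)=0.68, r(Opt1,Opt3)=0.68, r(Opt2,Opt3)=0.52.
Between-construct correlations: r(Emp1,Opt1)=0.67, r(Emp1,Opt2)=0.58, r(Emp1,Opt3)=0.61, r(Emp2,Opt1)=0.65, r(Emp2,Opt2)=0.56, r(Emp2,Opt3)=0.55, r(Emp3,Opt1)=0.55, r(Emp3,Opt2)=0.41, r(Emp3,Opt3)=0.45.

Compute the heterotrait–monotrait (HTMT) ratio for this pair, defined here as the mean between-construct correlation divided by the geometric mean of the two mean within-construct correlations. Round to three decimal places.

0.885

Between-construct mean = 5.03/9 = 0.5589.
Mean within-Emp = 1.91/3 = 0.6367; mean within-Opt = 1.88/3 = 0.6267.
Geometric mean = √(0.6367 × 0.6267) = 0.6317.
HTMT = 0.5589 / 0.6317 = 0.885.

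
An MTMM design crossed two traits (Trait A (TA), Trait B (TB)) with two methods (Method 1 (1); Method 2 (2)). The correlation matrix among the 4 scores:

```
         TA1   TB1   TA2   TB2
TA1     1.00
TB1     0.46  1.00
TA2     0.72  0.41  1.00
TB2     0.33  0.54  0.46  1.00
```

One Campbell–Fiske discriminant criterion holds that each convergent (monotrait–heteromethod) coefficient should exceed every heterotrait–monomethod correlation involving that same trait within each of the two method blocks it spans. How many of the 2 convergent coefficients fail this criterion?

0

Each convergent coefficient versus the relevant comparison correlations:
TA (methods 1·2): 0.72 vs {0.46, 0.46} → pass.
TB (methods 1·2): 0.54 vs {0.46, 0.46} → pass.
0 of 2 fail.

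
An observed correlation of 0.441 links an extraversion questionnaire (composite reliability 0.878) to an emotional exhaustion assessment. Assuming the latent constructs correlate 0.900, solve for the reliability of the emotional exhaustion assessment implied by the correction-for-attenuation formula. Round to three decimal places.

0.273

r_true = r_obs / √(r_xx · r_yy) ⇒ 0.900 = 0.441 / √(0.878 · r_yy).
√(0.878 · r_yy) = 0.441 / 0.900 = 0.4900; 0.878 · r_yy = 0.2401; r_yy = 0.2401 / 0.878 ≈ 0.273.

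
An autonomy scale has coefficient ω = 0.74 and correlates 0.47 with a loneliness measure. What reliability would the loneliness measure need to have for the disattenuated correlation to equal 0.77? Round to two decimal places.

0.50

r_true = r_obs / √(r_xx · r_yy) ⇒ 0.77 = 0.47 / √(0.74 · r_yy).
√(0.74 · r_yy) = 0.47 / 0.77 = 0.6104; 0.74 · r_yy = 0.3726; r_yy = 0.3726 / 0.74 ≈ 0.50.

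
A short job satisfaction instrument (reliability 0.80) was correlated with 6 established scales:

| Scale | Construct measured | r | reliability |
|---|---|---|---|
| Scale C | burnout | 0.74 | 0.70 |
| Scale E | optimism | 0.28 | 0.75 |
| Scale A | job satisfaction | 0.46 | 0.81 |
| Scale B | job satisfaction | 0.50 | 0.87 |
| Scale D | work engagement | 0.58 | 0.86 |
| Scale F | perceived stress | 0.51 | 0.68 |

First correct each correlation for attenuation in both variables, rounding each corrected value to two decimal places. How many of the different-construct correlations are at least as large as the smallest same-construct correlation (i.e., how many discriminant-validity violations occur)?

Disattenuated r (r / √(r_scale · r_new)):
  Scale C (disc): 0.74 / √(0.70·0.80) = 0.99
  Scale E (disc): 0.28 / √(0.75·0.80) = 0.36
  Scale A (conv): 0.46 / √(0.81·0.80) = 0.57
  Scale B (conv): 0.50 / √(0.87·0.80) = 0.60
  Scale D (disc): 0.58 / √(0.86·0.80) = 0.70
  Scale F (disc): 0.51 / √(0.68·0.80) = 0.69
Smallest convergent = 0.57. Discriminant values: 0.99, 0.36, 0.70, 0.69; count ≥ 0.57 → 3.

3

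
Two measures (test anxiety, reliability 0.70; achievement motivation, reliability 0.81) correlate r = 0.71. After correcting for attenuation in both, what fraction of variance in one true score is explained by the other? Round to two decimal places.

0.89

Disattenuated r = 0.71 / √(0.70 × 0.81) = 0.71 / 0.7530 = 0.9429.
Shared true-score variance = 0.9429² = 0.8891 ≈ 0.89.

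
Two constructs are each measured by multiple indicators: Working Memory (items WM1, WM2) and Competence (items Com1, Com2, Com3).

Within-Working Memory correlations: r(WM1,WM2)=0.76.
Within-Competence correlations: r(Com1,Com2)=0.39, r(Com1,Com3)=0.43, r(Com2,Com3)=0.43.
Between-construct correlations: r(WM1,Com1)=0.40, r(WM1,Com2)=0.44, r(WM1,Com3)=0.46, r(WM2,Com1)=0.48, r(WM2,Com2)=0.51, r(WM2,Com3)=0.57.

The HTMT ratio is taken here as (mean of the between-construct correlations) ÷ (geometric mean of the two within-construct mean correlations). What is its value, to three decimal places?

Mean heterotrait r = 2.86/6 = 0.4767.
Mean within-WM = 0.76/1 = 0.7600; mean within-Com = 1.25/3 = 0.4167.
Geometric mean = √(0.7600 × 0.4167) = 0.5628.
HTMT = 0.4767 / 0.5628 = 0.847.

0.847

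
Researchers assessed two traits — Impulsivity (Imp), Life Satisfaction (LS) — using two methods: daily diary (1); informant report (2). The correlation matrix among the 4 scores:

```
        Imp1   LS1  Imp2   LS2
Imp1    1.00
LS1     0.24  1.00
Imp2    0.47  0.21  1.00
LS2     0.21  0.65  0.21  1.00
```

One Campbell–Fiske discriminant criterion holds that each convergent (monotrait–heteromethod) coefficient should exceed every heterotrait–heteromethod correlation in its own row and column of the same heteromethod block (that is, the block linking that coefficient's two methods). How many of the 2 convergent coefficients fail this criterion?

0

Each convergent coefficient versus the relevant comparison correlations:
Imp (methods 1·2): 0.47 vs {0.21, 0.21} → pass.
LS (methods 1·2): 0.65 vs {0.21, 0.21} → pass.
0 of 2 fail.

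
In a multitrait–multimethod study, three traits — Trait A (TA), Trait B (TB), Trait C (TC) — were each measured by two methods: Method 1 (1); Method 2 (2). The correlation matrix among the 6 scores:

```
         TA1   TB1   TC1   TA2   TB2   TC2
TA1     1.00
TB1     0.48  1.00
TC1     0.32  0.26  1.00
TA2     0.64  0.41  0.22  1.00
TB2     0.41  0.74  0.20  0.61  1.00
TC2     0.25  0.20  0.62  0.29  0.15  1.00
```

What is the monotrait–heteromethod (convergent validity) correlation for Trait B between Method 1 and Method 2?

Same trait (TB), different methods: r(TB1, TB2) = 0.74.

0.74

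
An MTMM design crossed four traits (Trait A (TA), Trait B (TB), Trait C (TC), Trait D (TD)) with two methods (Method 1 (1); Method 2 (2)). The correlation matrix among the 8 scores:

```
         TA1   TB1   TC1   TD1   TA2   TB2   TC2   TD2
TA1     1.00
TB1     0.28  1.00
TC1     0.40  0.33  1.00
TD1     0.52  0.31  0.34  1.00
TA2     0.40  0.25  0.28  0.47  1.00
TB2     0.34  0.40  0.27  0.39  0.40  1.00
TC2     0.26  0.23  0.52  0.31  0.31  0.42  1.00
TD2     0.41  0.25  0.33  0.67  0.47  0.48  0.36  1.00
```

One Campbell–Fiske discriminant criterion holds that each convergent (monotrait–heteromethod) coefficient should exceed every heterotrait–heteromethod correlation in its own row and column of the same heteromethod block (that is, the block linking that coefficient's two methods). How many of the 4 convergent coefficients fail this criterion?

1

Each convergent coefficient versus the relevant comparison correlations:
TA (methods 1·2): 0.40 vs {0.34, 0.25, 0.26, 0.28, 0.41, 0.47} → fail.
TB (methods 1·2): 0.40 vs {0.25, 0.34, 0.23, 0.27, 0.25, 0.39} → pass.
TC (methods 1·2): 0.52 vs {0.28, 0.26, 0.27, 0.23, 0.33, 0.31} → pass.
TD (methods 1·2): 0.67 vs {0.47, 0.41, 0.39, 0.25, 0.31, 0.33} → pass.
1 of 4 fail.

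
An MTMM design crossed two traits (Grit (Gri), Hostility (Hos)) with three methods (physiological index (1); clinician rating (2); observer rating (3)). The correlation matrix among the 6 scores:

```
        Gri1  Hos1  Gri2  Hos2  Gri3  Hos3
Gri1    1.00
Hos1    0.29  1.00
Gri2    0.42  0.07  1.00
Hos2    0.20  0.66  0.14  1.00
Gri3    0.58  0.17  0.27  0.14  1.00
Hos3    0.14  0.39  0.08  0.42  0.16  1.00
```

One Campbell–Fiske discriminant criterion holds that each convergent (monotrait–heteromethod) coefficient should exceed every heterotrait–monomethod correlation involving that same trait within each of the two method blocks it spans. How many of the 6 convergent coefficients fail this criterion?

Convergent coefficients and their comparison sets:
Gri (methods 1·2): 0.42 vs {0.29, 0.14} → pass.
Gri (methods 1·3): 0.58 vs {0.29, 0.16} → pass.
Gri (methods 2·3): 0.27 vs {0.14, 0.16} → pass.
Hos (methods 1·2): 0.66 vs {0.29, 0.14} → pass.
Hos (methods 1·3): 0.39 vs {0.29, 0.16} → pass.
Hos (methods 2·3): 0.42 vs {0.14, 0.16} → pass.
0 of 6 fail.

0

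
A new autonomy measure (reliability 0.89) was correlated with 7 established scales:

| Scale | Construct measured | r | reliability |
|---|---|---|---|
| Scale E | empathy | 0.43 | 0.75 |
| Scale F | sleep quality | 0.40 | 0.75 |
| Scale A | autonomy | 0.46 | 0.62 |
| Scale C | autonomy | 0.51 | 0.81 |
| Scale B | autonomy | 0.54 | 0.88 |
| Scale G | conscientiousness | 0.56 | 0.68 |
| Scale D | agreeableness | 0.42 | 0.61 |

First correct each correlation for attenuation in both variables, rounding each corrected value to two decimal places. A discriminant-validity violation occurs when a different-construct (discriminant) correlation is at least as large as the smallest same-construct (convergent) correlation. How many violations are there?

1

Disattenuated r (r / √(r_scale · r_new)):
  Scale E (disc): 0.43 / √(0.75·0.89) = 0.53
  Scale F (disc): 0.40 / √(0.75·0.89) = 0.49
  Scale A (conv): 0.46 / √(0.62·0.89) = 0.62
  Scale C (conv): 0.51 / √(0.81·0.89) = 0.60
  Scale B (conv): 0.54 / √(0.88·0.89) = 0.61
  Scale G (disc): 0.56 / √(0.68·0.89) = 0.72
  Scale D (disc): 0.42 / √(0.61·0.89) = 0.57
Smallest convergent = 0.60. Discriminant values: 0.53, 0.49, 0.72, 0.57; count ≥ 0.60 → 1.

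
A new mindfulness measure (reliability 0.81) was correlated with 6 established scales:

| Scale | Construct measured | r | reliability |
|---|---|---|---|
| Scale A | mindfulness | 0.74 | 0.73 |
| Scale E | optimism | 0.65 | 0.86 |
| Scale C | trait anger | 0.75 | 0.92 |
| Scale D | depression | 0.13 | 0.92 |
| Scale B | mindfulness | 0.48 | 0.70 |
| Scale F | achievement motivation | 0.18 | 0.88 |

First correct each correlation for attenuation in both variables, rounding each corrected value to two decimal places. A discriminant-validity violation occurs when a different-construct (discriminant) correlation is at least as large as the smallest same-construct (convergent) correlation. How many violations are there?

2

Disattenuated r (r / √(r_scale · r_new)):
  Scale A (conv): 0.74 / √(0.73·0.81) = 0.96
  Scale E (disc): 0.65 / √(0.86·0.81) = 0.78
  Scale C (disc): 0.75 / √(0.92·0.81) = 0.87
  Scale D (disc): 0.13 / √(0.92·0.81) = 0.15
  Scale B (conv): 0.48 / √(0.70·0.81) = 0.64
  Scale F (disc): 0.18 / √(0.88·0.81) = 0.21
Smallest convergent = 0.64. Discriminant values: 0.78, 0.87, 0.15, 0.21; count ≥ 0.64 → 2.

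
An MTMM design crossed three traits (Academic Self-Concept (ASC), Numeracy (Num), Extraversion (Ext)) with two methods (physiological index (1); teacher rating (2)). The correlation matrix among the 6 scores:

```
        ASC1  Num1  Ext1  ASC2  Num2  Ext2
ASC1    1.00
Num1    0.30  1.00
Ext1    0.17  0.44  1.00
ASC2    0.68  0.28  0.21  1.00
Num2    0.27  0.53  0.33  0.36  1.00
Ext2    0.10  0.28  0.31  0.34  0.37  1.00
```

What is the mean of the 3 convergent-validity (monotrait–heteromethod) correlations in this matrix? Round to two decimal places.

0.51

Convergent values: 0.68, 0.53, 0.31; mean = 1.52/3 = 0.51.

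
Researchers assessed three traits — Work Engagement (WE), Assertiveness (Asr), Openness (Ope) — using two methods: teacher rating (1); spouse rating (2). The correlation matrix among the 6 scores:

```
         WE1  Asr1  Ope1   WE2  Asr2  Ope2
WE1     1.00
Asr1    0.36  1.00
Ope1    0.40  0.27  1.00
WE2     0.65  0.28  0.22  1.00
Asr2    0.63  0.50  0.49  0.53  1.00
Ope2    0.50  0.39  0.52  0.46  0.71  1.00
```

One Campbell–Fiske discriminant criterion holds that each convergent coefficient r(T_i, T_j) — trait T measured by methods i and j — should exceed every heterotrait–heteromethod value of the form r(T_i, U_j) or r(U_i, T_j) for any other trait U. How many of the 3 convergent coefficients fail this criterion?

1

Checking each validity diagonal entry against its comparison values:
WE (methods 1·2): 0.65 vs {0.63, 0.28, 0.50, 0.22} → pass.
Asr (methods 1·2): 0.50 vs {0.28, 0.63, 0.39, 0.49} → fail.
Ope (methods 1·2): 0.52 vs {0.22, 0.50, 0.49, 0.39} → pass.
1 of 3 fail.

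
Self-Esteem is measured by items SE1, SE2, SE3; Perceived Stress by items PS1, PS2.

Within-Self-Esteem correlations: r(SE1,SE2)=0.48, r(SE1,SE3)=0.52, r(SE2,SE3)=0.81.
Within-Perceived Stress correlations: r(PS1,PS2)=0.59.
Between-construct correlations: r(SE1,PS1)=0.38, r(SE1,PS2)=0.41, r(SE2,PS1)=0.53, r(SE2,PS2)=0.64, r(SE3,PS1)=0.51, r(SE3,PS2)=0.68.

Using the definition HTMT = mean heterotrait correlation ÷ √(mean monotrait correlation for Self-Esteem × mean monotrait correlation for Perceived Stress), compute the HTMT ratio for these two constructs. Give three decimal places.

0.880

Mean between = 3.15/6 = 0.5250.
Mean within-SE = 1.81/3 = 0.6033; mean within-PS = 0.59/1 = 0.5900.
Geometric mean = √(0.6033 × 0.5900) = 0.5966.
HTMT = 0.5250 / 0.5966 = 0.880.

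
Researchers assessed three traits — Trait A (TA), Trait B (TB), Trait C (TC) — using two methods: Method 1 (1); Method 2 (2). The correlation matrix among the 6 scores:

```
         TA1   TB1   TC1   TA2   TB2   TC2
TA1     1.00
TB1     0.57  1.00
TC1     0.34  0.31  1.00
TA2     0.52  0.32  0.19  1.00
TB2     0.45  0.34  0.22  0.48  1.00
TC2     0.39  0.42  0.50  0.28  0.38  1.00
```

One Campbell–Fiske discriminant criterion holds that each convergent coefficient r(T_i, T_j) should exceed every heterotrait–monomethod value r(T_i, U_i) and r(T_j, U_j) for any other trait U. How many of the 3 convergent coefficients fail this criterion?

Checking each validity diagonal entry against its comparison values:
TA (methods 1·2): 0.52 vs {0.57, 0.48, 0.34, 0.28} → fail.
TB (methods 1·2): 0.34 vs {0.57, 0.48, 0.31, 0.38} → fail.
TC (methods 1·2): 0.50 vs {0.34, 0.28, 0.31, 0.38} → pass.
2 of 3 fail.

2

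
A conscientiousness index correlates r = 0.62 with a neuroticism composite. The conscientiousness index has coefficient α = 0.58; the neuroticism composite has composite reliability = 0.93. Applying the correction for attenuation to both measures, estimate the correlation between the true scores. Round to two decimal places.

r_true = r_obs / √(r_xx · r_yy) = 0.62 / √(0.58 × 0.93) = 0.62 / √0.5394 = 0.62 / 0.7344 ≈ 0.84.

0.84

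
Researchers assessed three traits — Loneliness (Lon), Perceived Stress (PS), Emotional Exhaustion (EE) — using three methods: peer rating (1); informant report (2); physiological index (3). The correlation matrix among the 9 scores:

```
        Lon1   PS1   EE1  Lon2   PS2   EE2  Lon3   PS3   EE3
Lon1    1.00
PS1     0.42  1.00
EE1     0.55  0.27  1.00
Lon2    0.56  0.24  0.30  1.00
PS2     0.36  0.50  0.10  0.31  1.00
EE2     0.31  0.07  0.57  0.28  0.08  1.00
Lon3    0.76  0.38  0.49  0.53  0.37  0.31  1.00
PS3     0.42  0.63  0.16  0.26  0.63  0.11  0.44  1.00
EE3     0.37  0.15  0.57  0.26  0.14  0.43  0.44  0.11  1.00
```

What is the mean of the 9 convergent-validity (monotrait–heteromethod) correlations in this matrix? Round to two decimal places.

0.58

Convergent values: 0.56, 0.76, 0.53, 0.50, 0.63, 0.63, 0.57, 0.57, 0.43; mean = 5.18/9 = 0.58.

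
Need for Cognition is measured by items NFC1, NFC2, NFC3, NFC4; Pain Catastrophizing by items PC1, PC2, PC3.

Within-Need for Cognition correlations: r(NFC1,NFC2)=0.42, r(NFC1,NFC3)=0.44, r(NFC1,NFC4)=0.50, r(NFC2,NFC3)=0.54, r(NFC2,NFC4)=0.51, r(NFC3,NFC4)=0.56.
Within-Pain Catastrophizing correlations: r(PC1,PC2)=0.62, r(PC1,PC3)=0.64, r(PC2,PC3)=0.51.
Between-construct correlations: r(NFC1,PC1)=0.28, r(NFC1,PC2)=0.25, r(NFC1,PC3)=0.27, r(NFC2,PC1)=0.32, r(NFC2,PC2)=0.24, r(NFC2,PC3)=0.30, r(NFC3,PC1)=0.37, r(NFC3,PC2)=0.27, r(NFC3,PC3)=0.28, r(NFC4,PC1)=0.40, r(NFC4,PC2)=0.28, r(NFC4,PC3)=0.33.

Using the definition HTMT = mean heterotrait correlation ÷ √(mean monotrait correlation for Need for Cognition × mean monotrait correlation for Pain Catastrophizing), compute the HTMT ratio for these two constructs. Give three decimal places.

Mean between = 3.59/12 = 0.2992.
Mean within-NFC = 2.97/6 = 0.4950; mean within-PC = 1.77/3 = 0.5900.
Geometric mean = √(0.4950 × 0.5900) = 0.5404.
HTMT = 0.2992 / 0.5404 = 0.554.

0.554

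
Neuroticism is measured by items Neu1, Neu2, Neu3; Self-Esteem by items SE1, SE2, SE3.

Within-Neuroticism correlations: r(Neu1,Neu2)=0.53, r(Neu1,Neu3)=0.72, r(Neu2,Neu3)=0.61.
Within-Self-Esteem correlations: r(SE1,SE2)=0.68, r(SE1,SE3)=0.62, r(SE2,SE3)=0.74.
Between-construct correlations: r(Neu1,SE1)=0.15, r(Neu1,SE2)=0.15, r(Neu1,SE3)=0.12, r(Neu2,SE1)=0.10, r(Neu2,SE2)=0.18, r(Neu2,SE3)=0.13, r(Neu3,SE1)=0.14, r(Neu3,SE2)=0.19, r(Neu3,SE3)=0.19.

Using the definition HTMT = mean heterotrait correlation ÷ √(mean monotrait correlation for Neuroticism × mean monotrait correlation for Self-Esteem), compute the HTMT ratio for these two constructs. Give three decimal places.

0.231

Mean heterotrait r = 1.35/9 = 0.1500.
Mean within-Neu = 1.86/3 = 0.6200; mean within-SE = 2.04/3 = 0.6800.
Geometric mean = √(0.6200 × 0.6800) = 0.6493.
HTMT = 0.1500 / 0.6493 = 0.231.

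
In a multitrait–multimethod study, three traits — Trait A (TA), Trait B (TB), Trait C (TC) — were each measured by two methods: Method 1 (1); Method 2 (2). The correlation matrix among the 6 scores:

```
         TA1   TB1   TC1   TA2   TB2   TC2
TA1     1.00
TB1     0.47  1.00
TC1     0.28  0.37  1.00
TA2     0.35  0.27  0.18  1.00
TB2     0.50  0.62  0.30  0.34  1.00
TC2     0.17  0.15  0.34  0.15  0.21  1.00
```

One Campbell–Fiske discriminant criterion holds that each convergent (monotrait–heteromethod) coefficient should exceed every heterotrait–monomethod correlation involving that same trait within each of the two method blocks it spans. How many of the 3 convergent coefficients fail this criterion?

Convergent coefficients and their comparison sets:
TA (methods 1·2): 0.35 vs {0.47, 0.34, 0.28, 0.15} → fail.
TB (methods 1·2): 0.62 vs {0.47, 0.34, 0.37, 0.21} → pass.
TC (methods 1·2): 0.34 vs {0.28, 0.15, 0.37, 0.21} → fail.
2 of 3 fail.

2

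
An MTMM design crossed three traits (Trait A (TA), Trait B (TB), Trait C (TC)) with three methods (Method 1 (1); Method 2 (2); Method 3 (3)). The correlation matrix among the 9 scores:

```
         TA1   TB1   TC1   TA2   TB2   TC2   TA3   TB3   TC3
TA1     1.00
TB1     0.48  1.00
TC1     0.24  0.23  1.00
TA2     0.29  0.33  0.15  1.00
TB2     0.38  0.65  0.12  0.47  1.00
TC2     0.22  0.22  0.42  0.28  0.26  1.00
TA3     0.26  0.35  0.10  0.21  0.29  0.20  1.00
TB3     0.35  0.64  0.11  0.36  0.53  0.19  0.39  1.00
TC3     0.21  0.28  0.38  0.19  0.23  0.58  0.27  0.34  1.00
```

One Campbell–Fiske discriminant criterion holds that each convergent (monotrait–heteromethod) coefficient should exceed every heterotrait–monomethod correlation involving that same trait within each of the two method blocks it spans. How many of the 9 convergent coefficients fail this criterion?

Checking each validity diagonal entry against its comparison values:
TA (methods 1·2): 0.29 vs {0.48, 0.47, 0.24, 0.28} → fail.
TA (methods 1·3): 0.26 vs {0.48, 0.39, 0.24, 0.27} → fail.
TA (methods 2·3): 0.21 vs {0.47, 0.39, 0.28, 0.27} → fail.
TB (methods 1·2): 0.65 vs {0.48, 0.47, 0.23, 0.26} → pass.
TB (methods 1·3): 0.64 vs {0.48, 0.39, 0.23, 0.34} → pass.
TB (methods 2·3): 0.53 vs {0.47, 0.39, 0.26, 0.34} → pass.
TC (methods 1·2): 0.42 vs {0.24, 0.28, 0.23, 0.26} → pass.
TC (methods 1·3): 0.38 vs {0.24, 0.27, 0.23, 0.34} → pass.
TC (methods 2·3): 0.58 vs {0.28, 0.27, 0.26, 0.34} → pass.
3 of 9 fail.

3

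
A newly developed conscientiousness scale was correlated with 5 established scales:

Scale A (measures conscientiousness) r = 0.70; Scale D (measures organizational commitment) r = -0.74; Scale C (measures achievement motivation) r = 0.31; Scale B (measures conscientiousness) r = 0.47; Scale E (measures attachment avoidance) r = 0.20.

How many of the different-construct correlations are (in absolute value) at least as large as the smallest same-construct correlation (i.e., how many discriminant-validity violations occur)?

Convergent (same construct = conscientiousness): Scale A, Scale B.
Smallest convergent = 0.47. Discriminant |r|: 0.74, 0.31, 0.20; count ≥ 0.47 → 1.

1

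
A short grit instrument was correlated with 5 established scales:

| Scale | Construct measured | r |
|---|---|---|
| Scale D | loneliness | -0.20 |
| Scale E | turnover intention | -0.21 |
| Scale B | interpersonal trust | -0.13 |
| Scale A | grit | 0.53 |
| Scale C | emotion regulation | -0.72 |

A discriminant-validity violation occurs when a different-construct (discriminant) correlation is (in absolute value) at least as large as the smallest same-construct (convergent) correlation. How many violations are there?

1

Convergent (same construct = grit): Scale A.
Smallest convergent = 0.53. Discriminant |r|: 0.20, 0.21, 0.13, 0.72; count ≥ 0.53 → 1.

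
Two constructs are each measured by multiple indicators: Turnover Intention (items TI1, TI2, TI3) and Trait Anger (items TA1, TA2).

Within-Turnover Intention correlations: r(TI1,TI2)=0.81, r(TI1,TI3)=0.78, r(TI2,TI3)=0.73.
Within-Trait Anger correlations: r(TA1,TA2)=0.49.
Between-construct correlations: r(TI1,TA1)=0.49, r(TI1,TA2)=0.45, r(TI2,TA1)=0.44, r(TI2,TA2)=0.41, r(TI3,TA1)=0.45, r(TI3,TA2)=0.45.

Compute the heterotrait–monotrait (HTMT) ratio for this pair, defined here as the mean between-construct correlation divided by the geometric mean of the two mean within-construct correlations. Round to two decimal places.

Mean between = 2.69/6 = 0.4483.
Mean within-TI = 2.32/3 = 0.7733; mean within-TA = 0.49/1 = 0.4900.
Geometric mean = √(0.7733 × 0.4900) = 0.6156.
HTMT = 0.4483 / 0.6156 = 0.73.

0.73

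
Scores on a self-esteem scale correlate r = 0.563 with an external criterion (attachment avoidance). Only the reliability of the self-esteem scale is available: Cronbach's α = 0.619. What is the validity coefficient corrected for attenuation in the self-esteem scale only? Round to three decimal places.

0.716

Single correction: r_c = r_obs / √r_xx = 0.563 / √0.619 = 0.563 / 0.7868 ≈ 0.716.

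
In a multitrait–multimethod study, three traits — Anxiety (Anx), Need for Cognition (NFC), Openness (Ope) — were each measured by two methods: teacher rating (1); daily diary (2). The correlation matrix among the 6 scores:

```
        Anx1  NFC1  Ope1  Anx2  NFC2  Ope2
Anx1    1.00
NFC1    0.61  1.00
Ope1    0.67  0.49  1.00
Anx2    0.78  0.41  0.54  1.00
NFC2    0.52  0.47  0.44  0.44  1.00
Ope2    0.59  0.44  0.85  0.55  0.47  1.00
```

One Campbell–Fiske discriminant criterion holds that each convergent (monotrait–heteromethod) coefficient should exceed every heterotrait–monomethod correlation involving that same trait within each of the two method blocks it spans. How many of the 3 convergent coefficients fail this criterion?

1

Each convergent coefficient versus the relevant comparison correlations:
Anx (methods 1·2): 0.78 vs {0.61, 0.44, 0.67, 0.55} → pass.
NFC (methods 1·2): 0.47 vs {0.61, 0.44, 0.49, 0.47} → fail.
Ope (methods 1·2): 0.85 vs {0.67, 0.55, 0.49, 0.47} → pass.
1 of 3 fail.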